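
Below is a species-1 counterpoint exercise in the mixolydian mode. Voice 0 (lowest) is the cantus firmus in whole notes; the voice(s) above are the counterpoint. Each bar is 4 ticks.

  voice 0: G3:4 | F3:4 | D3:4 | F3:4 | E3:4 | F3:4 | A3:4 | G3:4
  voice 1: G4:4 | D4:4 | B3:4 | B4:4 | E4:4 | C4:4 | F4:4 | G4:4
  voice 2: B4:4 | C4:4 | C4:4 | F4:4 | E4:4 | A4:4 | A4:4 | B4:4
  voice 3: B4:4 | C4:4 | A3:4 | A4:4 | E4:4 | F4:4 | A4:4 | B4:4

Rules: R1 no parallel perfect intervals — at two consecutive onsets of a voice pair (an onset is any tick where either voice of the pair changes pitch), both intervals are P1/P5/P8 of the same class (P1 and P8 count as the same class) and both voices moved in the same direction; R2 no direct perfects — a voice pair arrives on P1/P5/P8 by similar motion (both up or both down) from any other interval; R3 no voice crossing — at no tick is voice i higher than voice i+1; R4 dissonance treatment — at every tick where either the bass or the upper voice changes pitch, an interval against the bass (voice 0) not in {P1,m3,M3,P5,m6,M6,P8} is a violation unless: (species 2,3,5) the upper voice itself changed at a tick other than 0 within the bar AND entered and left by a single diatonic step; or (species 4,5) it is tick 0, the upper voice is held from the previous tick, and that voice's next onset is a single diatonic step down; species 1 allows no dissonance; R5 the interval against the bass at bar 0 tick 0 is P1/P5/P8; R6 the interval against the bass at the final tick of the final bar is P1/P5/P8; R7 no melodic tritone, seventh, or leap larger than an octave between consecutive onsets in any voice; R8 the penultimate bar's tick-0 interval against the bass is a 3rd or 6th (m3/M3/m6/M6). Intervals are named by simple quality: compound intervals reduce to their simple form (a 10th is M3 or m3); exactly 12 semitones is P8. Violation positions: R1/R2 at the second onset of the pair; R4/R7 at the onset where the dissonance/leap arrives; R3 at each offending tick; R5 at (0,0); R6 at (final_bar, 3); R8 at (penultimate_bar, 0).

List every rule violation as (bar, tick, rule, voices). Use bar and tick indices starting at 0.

bar 0: v0=G3 v1=G4 v2=B4 v3=B4 downbeat M3
bar 1: v0=F3 v1=D4 v2=C4 v3=C4 downbeat P5
bar 2: v0=D3 v1=B3 v2=C4 v3=A3 downbeat P5
bar 3: v0=F3 v1=B4 v2=F4 v3=A4 downbeat M3
bar 4: v0=E3 v1=E4 v2=E4 v3=E4 downbeat P8
bar 5: v0=F3 v1=C4 v2=A4 v3=F4 downbeat P8
bar 6: v0=A3 v1=F4 v2=A4 v3=A4 downbeat P8
bar 7: v0=G3 v1=G4 v2=B4 v3=B4 downbeat M3
  -> R5 @ bar 0 tick 0 v(0, 2): opens on M3
  -> R5 @ bar 0 tick 0 v(0, 3): opens on M3
  -> R1 @ bar 1 tick 0 v(2, 3): B4/B4 P1 -> C4/C4 P1 similar
  -> R2 @ bar 1 tick 0 v(0, 2): G3/B4 M3 -> F3/C4 P5 similar
  -> R2 @ bar 1 tick 0 v(0, 3): G3/B4 M3 -> F3/C4 P5 similar
  -> R3 @ bar 1 tick 0 v(1, 2): D4 above C4
  -> R7 @ bar 1 tick 0 v(2,): B4->C4 leap 11st
  -> R7 @ bar 1 tick 0 v(3,): B4->C4 leap 11st
  -> R3 @ bar 1 tick 1 v(1, 2): D4 above C4
  -> R3 @ bar 1 tick 2 v(1, 2): D4 above C4
  -> R3 @ bar 1 tick 3 v(1, 2): D4 above C4
  -> R1 @ bar 2 tick 0 v(0, 3): F3/C4 P5 -> D3/A3 P5 similar
  -> R3 @ bar 2 tick 0 v(2, 3): C4 above A3
  -> R4 @ bar 2 tick 0 v(0, 2): D3/C4 m7 untreated
  -> R3 @ bar 2 tick 1 v(2, 3): C4 above A3
  -> R3 @ bar 2 tick 2 v(2, 3): C4 above A3
  -> R3 @ bar 2 tick 3 v(2, 3): C4 above A3
  -> R2 @ bar 3 tick 0 v(0, 2): D3/C4 m7 -> F3/F4 P8 similar
  -> R3 @ bar 3 tick 0 v(1, 2): B4 above F4
  -> R4 @ bar 3 tick 0 v(0, 1): F3/B4 TT untreated
  -> R3 @ bar 3 tick 1 v(1, 2): B4 above F4
  -> R3 @ bar 3 tick 2 v(1, 2): B4 above F4
  -> R3 @ bar 3 tick 3 v(1, 2): B4 above F4
  -> R1 @ bar 4 tick 0 v(0, 2): F3/F4 P8 -> E3/E4 P8 similar
  -> R2 @ bar 4 tick 0 v(0, 1): F3/B4 TT -> E3/E4 P8 similar
  -> R2 @ bar 4 tick 0 v(0, 3): F3/A4 M3 -> E3/E4 P8 similar
  -> R2 @ bar 4 tick 0 v(1, 2): B4/F4 TT -> E4/E4 P1 similar
  -> R2 @ bar 4 tick 0 v(1, 3): B4/A4 M2 -> E4/E4 P1 similar
  -> R2 @ bar 4 tick 0 v(2, 3): F4/A4 M3 -> E4/E4 P1 similar
  -> R1 @ bar 5 tick 0 v(0, 3): E3/E4 P8 -> F3/F4 P8 similar
  -> R3 @ bar 5 tick 0 v(2, 3): A4 above F4
  -> R3 @ bar 5 tick 1 v(2, 3): A4 above F4
  -> R3 @ bar 5 tick 2 v(2, 3): A4 above F4
  -> R3 @ bar 5 tick 3 v(2, 3): A4 above F4
  -> R1 @ bar 6 tick 0 v(0, 3): F3/F4 P8 -> A3/A4 P8 similar
  -> R8 @ bar 6 tick 0 v(0, 2): penult P8 not 3rd/6th
  -> R8 @ bar 6 tick 0 v(0, 3): penult P8 not 3rd/6th
  -> R1 @ bar 7 tick 0 v(2, 3): A4/A4 P1 -> B4/B4 P1 similar
  -> R6 @ bar 7 tick 3 v(0, 2): closes on M3
  -> R6 @ bar 7 tick 3 v(0, 3): closes on M3

(0, 0, R5, (0, 2))
(0, 0, R5, (0, 3))
(1, 0, R1, (2, 3))
(1, 0, R2, (0, 2))
(1, 0, R2, (0, 3))
(1, 0, R3, (1, 2))
(1, 0, R7, (2,))
(1, 0, R7, (3,))
(1, 1, R3, (1, 2))
(1, 2, R3, (1, 2))
(1, 3, R3, (1, 2))
(2, 0, R1, (0, 3))
(2, 0, R3, (2, 3))
(2, 0, R4, (0, 2))
(2, 1, R3, (2, 3))
(2, 2, R3, (2, 3))
(2, 3, R3, (2, 3))
(3, 0, R2, (0, 2))
(3, 0, R3, (1, 2))
(3, 0, R4, (0, 1))
(3, 1, R3, (1, 2))
(3, 2, R3, (1, 2))
(3, 3, R3, (1, 2))
(4, 0, R1, (0, 2))
(4, 0, R2, (0, 1))
(4, 0, R2, (0, 3))
(4, 0, R2, (1, 2))
(4, 0, R2, (1, 3))
(4, 0, R2, (2, 3))
(5, 0, R1, (0, 3))
(5, 0, R3, (2, 3))
(5, 1, R3, (2, 3))
(5, 2, R3, (2, 3))
(5, 3, R3, (2, 3))
(6, 0, R1, (0, 3))
(6, 0, R8, (0, 2))
(6, 0, R8, (0, 3))
(7, 0, R1, (2, 3))
(7, 3, R6, (0, 2))
(7, 3, R6, (0, 3))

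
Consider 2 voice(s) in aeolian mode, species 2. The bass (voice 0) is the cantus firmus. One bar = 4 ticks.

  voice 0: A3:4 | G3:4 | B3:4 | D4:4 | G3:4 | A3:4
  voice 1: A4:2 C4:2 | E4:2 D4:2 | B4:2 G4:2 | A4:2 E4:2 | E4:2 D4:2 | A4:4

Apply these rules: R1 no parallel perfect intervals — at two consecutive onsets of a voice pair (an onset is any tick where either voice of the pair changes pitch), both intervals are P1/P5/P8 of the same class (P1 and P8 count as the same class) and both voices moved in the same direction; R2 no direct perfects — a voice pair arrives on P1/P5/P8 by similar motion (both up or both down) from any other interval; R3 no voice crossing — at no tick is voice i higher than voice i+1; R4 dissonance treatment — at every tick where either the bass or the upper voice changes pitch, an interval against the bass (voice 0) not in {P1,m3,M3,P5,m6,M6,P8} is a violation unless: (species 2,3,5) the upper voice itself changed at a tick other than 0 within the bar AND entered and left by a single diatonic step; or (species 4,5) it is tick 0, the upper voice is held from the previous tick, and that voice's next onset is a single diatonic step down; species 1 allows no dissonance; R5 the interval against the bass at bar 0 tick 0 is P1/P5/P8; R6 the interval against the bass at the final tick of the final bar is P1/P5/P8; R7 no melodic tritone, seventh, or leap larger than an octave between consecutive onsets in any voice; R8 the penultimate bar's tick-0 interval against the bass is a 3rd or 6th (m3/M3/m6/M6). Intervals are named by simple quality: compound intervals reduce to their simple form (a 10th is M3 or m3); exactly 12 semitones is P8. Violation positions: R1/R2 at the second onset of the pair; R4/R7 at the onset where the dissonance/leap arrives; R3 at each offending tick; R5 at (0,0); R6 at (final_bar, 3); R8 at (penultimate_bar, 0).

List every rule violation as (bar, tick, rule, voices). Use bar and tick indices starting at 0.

(2, 0, R2, (0, 1))
(3, 0, R2, (0, 1))
(3, 2, R4, (0, 1))
(5, 0, R2, (0, 1))

bar 0: v0=A3 v1=A4 downbeat P8
bar 1: v0=G3 v1=E4 downbeat M6
bar 2: v0=B3 v1=B4 downbeat P8
bar 3: v0=D4 v1=A4 downbeat P5
bar 4: v0=G3 v1=E4 downbeat M6
bar 5: v0=A3 v1=A4 downbeat P8
  -> R2 @ bar 2 tick 0 v(0, 1): G3/D4 P5 -> B3/B4 P8 similar
  -> R2 @ bar 3 tick 0 v(0, 1): B3/G4 m6 -> D4/A4 P5 similar
  -> R4 @ bar 3 tick 2 v(0, 1): D4/E4 M2 untreated
  -> R2 @ bar 5 tick 0 v(0, 1): G3/D4 P5 -> A3/A4 P8 similar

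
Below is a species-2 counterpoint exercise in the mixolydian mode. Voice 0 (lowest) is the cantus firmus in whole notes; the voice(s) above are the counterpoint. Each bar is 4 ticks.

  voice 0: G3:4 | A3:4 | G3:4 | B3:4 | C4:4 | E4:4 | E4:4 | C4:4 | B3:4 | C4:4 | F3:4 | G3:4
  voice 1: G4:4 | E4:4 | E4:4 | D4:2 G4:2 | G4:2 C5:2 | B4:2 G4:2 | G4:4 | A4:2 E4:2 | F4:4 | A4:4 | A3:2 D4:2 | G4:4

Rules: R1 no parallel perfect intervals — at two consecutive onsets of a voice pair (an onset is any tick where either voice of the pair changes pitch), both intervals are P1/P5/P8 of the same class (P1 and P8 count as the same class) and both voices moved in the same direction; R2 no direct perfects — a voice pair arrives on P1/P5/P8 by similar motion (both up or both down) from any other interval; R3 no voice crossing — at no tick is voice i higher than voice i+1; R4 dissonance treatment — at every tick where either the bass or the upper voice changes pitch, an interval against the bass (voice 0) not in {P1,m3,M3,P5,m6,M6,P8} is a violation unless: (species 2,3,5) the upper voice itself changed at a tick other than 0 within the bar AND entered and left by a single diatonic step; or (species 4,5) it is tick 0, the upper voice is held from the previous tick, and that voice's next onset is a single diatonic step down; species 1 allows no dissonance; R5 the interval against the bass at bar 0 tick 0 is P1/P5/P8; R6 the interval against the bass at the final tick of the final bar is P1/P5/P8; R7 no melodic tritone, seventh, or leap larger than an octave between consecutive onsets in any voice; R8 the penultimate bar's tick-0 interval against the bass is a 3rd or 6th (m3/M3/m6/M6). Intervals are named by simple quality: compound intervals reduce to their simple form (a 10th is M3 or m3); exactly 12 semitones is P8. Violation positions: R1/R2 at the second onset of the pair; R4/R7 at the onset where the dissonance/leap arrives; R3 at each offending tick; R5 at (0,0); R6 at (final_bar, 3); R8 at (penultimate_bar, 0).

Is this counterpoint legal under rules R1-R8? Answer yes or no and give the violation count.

No (2 violations)

bar 0: v0=G3 v1=G4 (P8)
bar 1: v0=A3 v1=E4 (P5)
bar 2: v0=G3 v1=E4 (M6)
bar 3: v0=B3 v1=D4 (m3)
bar 4: v0=C4 v1=G4 (P5)
bar 5: v0=E4 v1=B4 (P5)
bar 6: v0=E4 v1=G4 (m3)
bar 7: v0=C4 v1=A4 (M6)
bar 8: v0=B3 v1=F4 (TT)
bar 9: v0=C4 v1=A4 (M6)
bar 10: v0=F3 v1=A3 (M3)
bar 11: v0=G3 v1=G4 (P8)
  R4 @ bar8.0: B3/F4 TT untreated
  R2 @ bar11.0: F3/D4 M6 -> G3/G4 P8 similar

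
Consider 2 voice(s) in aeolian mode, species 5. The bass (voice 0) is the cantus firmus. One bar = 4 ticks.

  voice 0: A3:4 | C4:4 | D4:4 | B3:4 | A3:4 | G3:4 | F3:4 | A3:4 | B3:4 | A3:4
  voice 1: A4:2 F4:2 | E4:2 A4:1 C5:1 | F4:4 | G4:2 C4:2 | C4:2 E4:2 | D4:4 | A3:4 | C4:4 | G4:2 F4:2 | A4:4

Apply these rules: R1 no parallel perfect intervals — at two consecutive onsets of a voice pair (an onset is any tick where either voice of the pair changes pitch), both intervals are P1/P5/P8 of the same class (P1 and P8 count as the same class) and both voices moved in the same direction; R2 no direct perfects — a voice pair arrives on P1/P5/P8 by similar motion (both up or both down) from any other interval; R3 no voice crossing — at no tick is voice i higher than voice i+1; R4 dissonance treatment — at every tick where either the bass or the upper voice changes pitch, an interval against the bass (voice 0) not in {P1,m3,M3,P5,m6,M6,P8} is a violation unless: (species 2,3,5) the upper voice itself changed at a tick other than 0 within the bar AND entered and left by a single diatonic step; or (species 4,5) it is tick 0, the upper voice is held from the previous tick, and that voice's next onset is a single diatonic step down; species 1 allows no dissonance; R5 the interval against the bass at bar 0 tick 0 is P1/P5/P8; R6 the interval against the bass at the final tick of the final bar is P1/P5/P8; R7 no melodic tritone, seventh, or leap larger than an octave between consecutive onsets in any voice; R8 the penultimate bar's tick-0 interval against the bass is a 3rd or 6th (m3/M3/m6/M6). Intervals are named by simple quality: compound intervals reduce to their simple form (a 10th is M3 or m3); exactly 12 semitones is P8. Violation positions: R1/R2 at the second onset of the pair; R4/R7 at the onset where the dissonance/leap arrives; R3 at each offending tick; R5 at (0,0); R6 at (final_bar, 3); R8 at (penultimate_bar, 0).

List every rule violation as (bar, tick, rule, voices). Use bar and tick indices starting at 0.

(3, 2, R4, (0, 1))
(5, 0, R1, (0, 1))
(8, 2, R4, (0, 1))

bar 0: v0=A3 v1=A4 downbeat P8
bar 1: v0=C4 v1=E4 downbeat M3
bar 2: v0=D4 v1=F4 downbeat m3
bar 3: v0=B3 v1=G4 downbeat m6
bar 4: v0=A3 v1=C4 downbeat m3
bar 5: v0=G3 v1=D4 downbeat P5
bar 6: v0=F3 v1=A3 downbeat M3
bar 7: v0=A3 v1=C4 downbeat m3
bar 8: v0=B3 v1=G4 downbeat m6
bar 9: v0=A3 v1=A4 downbeat P8
  -> R4 @ bar 3 tick 2 v(0, 1): B3/C4 m2 untreated
  -> R1 @ bar 5 tick 0 v(0, 1): A3/E4 P5 -> G3/D4 P5 similar
  -> R4 @ bar 8 tick 2 v(0, 1): B3/F4 TT untreated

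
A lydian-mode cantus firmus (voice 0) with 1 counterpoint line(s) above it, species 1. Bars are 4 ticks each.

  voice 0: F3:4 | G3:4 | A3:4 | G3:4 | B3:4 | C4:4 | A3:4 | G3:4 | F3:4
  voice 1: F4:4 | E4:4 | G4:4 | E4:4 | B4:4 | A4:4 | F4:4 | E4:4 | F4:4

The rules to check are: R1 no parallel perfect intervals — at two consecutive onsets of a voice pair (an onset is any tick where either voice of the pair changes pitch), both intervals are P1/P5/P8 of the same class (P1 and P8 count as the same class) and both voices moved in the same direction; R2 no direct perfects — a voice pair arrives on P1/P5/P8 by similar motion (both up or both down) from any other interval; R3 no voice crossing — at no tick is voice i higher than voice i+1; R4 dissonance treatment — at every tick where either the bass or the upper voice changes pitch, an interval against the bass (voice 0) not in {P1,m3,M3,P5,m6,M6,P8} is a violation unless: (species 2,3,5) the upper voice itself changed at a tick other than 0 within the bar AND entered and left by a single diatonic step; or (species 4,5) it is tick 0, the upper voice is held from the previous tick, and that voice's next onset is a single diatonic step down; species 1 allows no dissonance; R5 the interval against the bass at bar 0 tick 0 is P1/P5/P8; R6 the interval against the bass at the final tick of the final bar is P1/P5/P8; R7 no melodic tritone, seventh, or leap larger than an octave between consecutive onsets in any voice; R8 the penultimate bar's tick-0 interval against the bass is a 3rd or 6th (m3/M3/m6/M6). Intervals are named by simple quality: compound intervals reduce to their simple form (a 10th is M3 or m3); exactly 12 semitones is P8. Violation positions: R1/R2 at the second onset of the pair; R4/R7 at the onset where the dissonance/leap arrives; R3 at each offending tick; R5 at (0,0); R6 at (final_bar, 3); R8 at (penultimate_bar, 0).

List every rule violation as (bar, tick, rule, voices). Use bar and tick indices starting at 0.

bar 0: v0=F3 v1=F4 downbeat P8
bar 1: v0=G3 v1=E4 downbeat M6
bar 2: v0=A3 v1=G4 downbeat m7
bar 3: v0=G3 v1=E4 downbeat M6
bar 4: v0=B3 v1=B4 downbeat P8
bar 5: v0=C4 v1=A4 downbeat M6
bar 6: v0=A3 v1=F4 downbeat m6
bar 7: v0=G3 v1=E4 downbeat M6
bar 8: v0=F3 v1=F4 downbeat P8
  -> R4 @ bar 2 tick 0 v(0, 1): A3/G4 m7 untreated
  -> R2 @ bar 4 tick 0 v(0, 1): G3/E4 M6 -> B3/B4 P8 similar

(2, 0, R4, (0, 1))
(4, 0, R2, (0, 1))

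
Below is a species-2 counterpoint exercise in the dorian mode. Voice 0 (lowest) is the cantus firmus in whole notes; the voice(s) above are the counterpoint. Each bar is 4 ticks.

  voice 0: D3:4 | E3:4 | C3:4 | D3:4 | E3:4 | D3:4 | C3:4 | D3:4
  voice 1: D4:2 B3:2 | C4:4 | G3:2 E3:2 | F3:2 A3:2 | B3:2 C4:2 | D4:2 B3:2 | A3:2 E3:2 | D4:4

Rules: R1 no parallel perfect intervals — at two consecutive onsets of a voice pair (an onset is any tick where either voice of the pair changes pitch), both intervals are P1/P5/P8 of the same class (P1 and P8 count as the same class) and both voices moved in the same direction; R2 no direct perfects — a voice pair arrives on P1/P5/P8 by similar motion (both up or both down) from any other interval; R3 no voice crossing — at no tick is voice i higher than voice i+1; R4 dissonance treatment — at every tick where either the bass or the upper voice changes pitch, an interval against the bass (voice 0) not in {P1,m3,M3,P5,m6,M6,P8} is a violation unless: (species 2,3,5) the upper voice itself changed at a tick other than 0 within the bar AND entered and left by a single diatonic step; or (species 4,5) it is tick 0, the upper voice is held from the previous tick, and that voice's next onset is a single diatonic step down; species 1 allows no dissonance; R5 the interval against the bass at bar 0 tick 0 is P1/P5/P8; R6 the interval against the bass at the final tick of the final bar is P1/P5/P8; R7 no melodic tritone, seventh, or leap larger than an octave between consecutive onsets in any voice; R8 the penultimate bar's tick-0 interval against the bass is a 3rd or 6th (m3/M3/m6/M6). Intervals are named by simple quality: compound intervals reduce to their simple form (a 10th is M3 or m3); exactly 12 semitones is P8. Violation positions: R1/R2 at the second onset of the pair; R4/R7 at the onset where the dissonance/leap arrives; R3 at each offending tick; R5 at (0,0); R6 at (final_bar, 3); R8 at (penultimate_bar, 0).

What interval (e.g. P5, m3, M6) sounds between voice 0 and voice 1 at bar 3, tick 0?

m3

voice 0=D3 voice 1=F3 -> m3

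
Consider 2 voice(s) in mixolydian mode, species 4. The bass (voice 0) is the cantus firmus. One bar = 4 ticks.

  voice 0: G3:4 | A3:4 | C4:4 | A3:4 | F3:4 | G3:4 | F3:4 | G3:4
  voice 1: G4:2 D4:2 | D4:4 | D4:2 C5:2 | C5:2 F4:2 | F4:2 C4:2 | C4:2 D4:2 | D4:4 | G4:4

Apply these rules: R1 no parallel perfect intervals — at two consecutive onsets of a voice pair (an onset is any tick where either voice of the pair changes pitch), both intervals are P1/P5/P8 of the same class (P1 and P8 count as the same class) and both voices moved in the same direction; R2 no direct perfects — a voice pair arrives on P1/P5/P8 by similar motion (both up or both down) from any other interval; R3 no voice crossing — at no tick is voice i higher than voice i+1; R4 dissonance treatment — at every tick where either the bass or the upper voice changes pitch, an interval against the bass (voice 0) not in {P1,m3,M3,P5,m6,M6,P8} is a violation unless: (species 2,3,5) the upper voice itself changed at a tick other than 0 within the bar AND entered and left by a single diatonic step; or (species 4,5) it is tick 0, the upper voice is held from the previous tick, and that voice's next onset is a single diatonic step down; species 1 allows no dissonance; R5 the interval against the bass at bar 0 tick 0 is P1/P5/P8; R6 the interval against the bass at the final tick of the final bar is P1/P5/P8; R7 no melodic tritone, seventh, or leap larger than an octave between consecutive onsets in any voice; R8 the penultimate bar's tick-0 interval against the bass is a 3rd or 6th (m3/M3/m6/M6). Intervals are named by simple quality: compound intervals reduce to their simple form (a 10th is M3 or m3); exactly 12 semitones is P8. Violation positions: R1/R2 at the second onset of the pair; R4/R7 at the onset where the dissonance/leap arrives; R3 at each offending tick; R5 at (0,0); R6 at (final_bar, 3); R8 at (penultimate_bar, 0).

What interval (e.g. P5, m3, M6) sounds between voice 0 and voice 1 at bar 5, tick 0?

voice 0=G3 voice 1=C4 -> P4

P4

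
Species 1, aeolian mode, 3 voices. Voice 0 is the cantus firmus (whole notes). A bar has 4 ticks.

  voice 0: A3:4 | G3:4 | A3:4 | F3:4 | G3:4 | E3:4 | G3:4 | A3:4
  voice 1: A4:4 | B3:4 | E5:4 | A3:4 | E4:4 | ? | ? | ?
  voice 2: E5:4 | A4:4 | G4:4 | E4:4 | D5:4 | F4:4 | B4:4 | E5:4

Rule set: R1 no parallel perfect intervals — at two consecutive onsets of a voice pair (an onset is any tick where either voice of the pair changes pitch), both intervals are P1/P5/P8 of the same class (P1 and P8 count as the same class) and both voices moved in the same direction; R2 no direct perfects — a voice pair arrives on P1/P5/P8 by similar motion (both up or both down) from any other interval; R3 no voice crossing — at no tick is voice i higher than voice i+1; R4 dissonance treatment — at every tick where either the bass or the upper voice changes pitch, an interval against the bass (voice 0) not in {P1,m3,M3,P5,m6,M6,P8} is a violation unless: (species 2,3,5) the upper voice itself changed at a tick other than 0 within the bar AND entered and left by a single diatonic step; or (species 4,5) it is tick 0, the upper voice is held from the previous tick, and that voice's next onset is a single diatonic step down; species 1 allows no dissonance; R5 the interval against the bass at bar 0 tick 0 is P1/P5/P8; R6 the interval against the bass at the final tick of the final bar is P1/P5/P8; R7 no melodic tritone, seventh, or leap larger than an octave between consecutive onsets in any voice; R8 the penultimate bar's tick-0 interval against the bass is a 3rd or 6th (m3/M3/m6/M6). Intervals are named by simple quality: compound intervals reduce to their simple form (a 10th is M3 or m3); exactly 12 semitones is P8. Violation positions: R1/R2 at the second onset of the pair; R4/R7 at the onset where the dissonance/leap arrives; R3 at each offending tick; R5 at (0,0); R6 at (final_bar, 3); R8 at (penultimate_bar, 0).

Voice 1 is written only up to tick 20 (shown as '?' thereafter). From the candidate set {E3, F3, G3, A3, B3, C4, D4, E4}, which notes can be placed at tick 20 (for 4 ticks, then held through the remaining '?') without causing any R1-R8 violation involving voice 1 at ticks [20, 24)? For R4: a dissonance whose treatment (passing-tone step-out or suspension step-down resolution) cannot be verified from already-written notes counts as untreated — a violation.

{C4, E4, G3}

E3: violates R2
F3: violates R2,R4,R7
G3: legal
A3: violates R4
B3: violates R2
C4: legal
D4: violates R4
E4: legal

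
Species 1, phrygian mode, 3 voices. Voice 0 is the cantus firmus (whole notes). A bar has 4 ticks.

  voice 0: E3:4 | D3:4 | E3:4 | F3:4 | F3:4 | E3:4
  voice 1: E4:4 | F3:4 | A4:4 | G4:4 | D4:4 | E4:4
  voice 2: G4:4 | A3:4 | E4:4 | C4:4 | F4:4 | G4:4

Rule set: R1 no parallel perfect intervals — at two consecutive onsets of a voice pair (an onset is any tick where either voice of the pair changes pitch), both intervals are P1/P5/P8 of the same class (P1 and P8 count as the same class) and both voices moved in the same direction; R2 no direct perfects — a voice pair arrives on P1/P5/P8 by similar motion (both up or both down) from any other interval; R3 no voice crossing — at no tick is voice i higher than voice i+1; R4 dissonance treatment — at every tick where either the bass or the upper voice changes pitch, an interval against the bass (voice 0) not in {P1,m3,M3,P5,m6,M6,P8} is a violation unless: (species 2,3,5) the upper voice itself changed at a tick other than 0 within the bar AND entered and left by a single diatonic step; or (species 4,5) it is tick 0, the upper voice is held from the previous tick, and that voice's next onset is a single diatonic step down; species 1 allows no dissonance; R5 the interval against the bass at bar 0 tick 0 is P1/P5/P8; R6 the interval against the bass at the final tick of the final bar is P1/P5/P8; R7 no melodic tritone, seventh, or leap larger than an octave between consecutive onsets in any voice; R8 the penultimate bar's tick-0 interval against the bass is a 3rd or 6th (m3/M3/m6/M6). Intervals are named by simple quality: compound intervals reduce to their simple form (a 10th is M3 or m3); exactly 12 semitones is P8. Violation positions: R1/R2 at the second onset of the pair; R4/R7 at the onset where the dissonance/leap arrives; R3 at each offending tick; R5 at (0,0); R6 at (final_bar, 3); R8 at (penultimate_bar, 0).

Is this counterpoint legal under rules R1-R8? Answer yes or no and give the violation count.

bar 0: v0=E3 v1=E4 v2=G4 (m3)
bar 1: v0=D3 v1=F3 v2=A3 (P5)
bar 2: v0=E3 v1=A4 v2=E4 (P8)
bar 3: v0=F3 v1=G4 v2=C4 (P5)
bar 4: v0=F3 v1=D4 v2=F4 (P8)
bar 5: v0=E3 v1=E4 v2=G4 (m3)
  R5 @ bar0.0: opens on m3
  R2 @ bar1.0: E3/G4 m3 -> D3/A3 P5 similar
  R7 @ bar1.0: E4->F3 leap 11st
  R7 @ bar1.0: G4->A3 leap 10st
  R2 @ bar2.0: D3/A3 P5 -> E3/E4 P8 similar
  R3 @ bar2.0: A4 above E4
  R4 @ bar2.0: E3/A4 P4 untreated
  R7 @ bar2.0: F3->A4 leap 16st
  R3 @ bar2.1: A4 above E4
  R3 @ bar2.2: A4 above E4
  R3 @ bar2.3: A4 above E4
  R2 @ bar3.0: A4/E4 P4 -> G4/C4 P5 similar
  R3 @ bar3.0: G4 above C4
  R4 @ bar3.0: F3/G4 M2 untreated
  R3 @ bar3.1: G4 above C4
  R3 @ bar3.2: G4 above C4
  R3 @ bar3.3: G4 above C4
  R8 @ bar4.0: penult P8 not 3rd/6th
  R6 @ bar5.3: closes on m3

No (19 violations)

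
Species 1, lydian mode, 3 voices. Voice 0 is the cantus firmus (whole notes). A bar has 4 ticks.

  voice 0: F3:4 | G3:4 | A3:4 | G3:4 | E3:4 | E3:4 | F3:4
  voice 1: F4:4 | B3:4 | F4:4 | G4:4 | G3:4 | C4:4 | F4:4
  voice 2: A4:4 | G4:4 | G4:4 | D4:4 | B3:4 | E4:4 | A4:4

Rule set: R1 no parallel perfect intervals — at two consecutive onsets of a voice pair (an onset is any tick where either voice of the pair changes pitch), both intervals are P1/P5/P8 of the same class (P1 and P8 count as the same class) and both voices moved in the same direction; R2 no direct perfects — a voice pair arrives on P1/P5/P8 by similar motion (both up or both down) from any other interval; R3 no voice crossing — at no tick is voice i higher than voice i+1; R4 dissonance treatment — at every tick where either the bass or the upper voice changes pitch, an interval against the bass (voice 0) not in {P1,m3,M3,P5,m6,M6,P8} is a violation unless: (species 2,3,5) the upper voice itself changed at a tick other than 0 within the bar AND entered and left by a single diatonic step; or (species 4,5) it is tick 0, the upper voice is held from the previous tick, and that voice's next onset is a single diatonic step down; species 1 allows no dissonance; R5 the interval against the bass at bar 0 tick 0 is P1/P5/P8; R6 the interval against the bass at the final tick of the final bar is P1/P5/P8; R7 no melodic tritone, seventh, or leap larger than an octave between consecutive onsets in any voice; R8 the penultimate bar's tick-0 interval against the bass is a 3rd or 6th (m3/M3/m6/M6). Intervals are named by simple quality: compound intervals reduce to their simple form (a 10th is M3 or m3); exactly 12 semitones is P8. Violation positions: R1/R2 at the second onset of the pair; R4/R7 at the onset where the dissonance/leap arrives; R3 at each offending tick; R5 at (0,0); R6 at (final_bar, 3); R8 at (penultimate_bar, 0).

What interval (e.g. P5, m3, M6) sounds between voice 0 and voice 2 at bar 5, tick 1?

P8

voice 0=E3 voice 2=E4 -> P8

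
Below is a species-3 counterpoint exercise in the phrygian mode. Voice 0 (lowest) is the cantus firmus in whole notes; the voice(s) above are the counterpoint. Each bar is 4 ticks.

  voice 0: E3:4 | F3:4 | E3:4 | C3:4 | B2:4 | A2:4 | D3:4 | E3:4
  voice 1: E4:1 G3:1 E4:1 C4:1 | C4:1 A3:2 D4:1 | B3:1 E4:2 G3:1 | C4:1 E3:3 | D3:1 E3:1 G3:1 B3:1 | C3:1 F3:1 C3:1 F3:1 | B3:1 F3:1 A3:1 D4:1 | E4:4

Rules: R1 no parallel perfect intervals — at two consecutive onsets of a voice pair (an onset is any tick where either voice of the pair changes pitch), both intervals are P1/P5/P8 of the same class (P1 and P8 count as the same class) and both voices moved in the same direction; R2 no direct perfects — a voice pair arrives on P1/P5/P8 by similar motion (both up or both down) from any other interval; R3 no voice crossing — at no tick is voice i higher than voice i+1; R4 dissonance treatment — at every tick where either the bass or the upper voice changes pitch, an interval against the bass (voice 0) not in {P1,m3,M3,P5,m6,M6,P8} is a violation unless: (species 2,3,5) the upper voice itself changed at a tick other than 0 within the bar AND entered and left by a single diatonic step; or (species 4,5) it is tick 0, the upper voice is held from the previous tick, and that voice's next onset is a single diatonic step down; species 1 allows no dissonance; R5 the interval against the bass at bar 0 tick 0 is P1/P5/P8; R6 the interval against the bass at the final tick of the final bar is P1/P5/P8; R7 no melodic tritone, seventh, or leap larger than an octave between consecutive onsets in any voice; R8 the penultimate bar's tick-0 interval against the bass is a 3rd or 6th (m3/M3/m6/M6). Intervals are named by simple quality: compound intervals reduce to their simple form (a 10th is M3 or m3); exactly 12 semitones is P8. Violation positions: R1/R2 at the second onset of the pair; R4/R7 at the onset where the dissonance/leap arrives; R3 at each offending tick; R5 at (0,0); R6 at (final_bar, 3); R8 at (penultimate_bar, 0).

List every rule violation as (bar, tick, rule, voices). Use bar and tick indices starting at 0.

(2, 0, R2, (0, 1))
(4, 1, R4, (0, 1))
(5, 0, R7, (1,))
(6, 0, R7, (1,))
(6, 1, R7, (1,))
(7, 0, R1, (0, 1))

bar 0: v0=E3 v1=E4 downbeat P8
bar 1: v0=F3 v1=C4 downbeat P5
bar 2: v0=E3 v1=B3 downbeat P5
bar 3: v0=C3 v1=C4 downbeat P8
bar 4: v0=B2 v1=D3 downbeat m3
bar 5: v0=A2 v1=C3 downbeat m3
bar 6: v0=D3 v1=B3 downbeat M6
bar 7: v0=E3 v1=E4 downbeat P8
  -> R2 @ bar 2 tick 0 v(0, 1): F3/D4 M6 -> E3/B3 P5 similar
  -> R4 @ bar 4 tick 1 v(0, 1): B2/E3 P4 untreated
  -> R7 @ bar 5 tick 0 v(1,): B3->C3 leap 11st
  -> R7 @ bar 6 tick 0 v(1,): F3->B3 leap 6st
  -> R7 @ bar 6 tick 1 v(1,): B3->F3 leap 6st
  -> R1 @ bar 7 tick 0 v(0, 1): D3/D4 P8 -> E3/E4 P8 similar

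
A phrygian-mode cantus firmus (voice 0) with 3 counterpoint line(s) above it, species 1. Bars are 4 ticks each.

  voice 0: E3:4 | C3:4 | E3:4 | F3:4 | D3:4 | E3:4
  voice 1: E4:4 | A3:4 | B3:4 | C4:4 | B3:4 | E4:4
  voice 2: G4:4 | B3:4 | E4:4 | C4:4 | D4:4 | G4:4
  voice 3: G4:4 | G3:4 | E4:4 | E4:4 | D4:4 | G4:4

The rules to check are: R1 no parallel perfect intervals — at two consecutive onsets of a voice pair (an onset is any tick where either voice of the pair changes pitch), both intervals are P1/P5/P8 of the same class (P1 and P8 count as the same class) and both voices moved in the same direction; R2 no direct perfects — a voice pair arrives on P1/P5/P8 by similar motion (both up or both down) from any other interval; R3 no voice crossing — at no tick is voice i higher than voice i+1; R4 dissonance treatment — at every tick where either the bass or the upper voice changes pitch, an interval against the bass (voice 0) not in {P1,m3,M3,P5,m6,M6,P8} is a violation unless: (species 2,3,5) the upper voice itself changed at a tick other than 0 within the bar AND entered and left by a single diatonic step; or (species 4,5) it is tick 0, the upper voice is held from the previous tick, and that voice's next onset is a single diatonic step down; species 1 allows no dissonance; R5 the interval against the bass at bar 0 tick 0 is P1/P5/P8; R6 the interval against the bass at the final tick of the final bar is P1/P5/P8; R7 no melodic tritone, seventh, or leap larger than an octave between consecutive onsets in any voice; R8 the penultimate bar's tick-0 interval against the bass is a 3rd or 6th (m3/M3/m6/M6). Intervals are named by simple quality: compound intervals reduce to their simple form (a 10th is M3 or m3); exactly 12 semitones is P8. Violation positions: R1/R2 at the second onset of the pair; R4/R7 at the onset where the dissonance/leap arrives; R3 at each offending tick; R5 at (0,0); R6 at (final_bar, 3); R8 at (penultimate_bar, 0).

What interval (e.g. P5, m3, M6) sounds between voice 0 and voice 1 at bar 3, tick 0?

voice 0=F3 voice 1=C4 -> P5

P5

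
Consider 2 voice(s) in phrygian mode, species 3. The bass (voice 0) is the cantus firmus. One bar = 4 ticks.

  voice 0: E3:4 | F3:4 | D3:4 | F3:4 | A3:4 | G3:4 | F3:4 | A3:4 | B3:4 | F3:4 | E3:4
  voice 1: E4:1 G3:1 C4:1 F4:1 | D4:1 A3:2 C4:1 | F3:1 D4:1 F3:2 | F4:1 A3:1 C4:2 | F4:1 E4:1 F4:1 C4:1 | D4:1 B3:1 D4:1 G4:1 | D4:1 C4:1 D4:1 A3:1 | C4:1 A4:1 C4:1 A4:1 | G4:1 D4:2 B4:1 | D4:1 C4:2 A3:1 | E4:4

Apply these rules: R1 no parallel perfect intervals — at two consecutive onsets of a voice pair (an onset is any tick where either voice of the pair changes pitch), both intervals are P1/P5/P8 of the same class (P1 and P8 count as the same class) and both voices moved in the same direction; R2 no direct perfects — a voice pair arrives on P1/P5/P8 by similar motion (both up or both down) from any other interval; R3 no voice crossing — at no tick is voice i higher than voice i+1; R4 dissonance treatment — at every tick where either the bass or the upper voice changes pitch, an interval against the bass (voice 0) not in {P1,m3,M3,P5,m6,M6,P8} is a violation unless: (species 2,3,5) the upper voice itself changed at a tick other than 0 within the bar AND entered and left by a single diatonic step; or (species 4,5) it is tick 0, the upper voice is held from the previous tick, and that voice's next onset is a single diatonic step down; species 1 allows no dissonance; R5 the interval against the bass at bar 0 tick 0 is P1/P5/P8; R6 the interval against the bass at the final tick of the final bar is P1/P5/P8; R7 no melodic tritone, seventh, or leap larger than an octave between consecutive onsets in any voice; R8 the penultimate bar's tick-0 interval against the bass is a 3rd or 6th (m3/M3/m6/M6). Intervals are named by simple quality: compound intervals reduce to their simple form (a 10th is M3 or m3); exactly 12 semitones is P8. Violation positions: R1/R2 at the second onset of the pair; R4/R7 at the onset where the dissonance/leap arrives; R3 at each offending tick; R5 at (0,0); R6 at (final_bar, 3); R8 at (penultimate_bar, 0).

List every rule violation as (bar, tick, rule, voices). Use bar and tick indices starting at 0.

(0, 3, R4, (0, 1))
(3, 0, R2, (0, 1))
(9, 0, R7, (0,))

bar 0: v0=E3 v1=E4 downbeat P8
bar 1: v0=F3 v1=D4 downbeat M6
bar 2: v0=D3 v1=F3 downbeat m3
bar 3: v0=F3 v1=F4 downbeat P8
bar 4: v0=A3 v1=F4 downbeat m6
bar 5: v0=G3 v1=D4 downbeat P5
bar 6: v0=F3 v1=D4 downbeat M6
bar 7: v0=A3 v1=C4 downbeat m3
bar 8: v0=B3 v1=G4 downbeat m6
bar 9: v0=F3 v1=D4 downbeat M6
bar 10: v0=E3 v1=E4 downbeat P8
  -> R4 @ bar 0 tick 3 v(0, 1): E3/F4 m2 untreated
  -> R2 @ bar 3 tick 0 v(0, 1): D3/F3 m3 -> F3/F4 P8 similar
  -> R7 @ bar 9 tick 0 v(0,): B3->F3 leap 6st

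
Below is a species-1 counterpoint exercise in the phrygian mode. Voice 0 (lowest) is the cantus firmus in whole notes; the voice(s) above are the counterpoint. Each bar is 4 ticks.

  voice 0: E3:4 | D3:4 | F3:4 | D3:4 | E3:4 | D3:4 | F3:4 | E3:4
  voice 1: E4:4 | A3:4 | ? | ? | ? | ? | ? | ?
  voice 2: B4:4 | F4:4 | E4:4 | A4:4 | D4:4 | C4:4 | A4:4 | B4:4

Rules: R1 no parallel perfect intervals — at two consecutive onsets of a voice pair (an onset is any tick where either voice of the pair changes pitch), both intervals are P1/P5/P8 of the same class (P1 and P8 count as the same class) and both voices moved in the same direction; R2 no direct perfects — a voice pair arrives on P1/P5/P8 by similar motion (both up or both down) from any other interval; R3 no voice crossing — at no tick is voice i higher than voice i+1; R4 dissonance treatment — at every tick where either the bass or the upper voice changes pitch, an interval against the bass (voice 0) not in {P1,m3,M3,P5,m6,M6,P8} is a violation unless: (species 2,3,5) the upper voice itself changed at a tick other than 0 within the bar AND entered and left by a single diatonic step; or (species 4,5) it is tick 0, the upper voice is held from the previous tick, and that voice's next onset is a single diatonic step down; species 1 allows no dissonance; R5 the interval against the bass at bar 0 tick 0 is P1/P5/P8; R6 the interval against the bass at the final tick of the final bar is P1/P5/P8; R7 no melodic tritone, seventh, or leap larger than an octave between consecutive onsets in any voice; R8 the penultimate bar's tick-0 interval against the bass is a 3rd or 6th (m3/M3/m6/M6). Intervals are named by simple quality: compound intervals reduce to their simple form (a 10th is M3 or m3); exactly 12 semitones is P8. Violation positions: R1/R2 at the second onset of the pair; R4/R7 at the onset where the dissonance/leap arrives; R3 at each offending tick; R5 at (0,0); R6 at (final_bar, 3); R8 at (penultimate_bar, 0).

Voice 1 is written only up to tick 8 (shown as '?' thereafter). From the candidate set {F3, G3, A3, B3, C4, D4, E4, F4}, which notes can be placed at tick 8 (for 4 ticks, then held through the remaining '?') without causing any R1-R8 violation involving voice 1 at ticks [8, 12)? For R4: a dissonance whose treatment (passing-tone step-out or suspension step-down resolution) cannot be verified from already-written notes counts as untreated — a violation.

F3: legal
G3: violates R4
A3: legal
B3: violates R4
C4: violates R1
D4: legal
E4: violates R4
F4: violates R2,R3

{A3, D4, F3}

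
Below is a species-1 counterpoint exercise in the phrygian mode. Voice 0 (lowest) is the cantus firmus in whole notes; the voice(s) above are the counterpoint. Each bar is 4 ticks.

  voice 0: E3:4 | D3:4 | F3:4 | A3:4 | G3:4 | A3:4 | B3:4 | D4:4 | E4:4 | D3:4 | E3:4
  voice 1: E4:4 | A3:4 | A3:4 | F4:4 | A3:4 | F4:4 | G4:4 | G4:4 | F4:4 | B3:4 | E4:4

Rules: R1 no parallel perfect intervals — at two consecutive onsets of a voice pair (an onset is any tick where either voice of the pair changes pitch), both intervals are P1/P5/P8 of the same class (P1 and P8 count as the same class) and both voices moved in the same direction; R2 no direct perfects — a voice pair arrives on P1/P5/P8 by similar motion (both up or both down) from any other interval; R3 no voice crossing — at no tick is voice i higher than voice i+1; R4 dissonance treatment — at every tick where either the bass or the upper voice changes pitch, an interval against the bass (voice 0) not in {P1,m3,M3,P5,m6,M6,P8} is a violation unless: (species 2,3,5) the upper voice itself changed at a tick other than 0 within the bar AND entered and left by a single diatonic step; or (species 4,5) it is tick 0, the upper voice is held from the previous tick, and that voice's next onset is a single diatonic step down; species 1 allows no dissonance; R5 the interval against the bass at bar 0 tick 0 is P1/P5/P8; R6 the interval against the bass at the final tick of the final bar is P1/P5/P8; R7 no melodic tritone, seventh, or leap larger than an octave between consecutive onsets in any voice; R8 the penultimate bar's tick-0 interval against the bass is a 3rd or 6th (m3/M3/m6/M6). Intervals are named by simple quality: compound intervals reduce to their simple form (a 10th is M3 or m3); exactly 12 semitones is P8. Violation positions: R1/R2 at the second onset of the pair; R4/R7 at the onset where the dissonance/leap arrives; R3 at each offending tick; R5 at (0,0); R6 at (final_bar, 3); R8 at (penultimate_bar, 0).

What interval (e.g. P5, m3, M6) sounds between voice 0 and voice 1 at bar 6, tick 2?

voice 0=B3 voice 1=G4 -> m6

m6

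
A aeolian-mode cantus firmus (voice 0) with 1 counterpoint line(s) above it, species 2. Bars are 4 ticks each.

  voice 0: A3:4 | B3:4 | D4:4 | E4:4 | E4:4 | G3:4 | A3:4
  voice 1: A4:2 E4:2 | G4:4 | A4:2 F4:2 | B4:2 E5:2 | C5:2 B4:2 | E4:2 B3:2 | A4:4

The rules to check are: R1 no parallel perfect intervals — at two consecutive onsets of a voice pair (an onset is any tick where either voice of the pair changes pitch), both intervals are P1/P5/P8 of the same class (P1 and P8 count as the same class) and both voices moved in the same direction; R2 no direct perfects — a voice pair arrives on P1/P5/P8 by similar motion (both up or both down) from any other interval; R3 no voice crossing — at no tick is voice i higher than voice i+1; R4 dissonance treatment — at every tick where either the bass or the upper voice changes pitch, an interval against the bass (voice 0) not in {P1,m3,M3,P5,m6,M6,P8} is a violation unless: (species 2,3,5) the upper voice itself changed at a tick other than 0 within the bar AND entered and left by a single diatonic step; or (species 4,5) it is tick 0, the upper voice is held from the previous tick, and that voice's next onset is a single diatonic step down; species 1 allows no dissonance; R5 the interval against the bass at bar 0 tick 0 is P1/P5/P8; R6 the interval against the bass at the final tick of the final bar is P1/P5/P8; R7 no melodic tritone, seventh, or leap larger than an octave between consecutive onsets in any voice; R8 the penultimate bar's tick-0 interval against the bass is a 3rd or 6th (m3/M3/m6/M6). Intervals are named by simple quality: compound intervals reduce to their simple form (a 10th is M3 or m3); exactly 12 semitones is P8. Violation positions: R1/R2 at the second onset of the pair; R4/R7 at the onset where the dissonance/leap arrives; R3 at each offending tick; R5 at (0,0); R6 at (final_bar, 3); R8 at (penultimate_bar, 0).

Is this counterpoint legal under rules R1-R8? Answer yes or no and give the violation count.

bar 0: v0=A3 v1=A4 (P8)
bar 1: v0=B3 v1=G4 (m6)
bar 2: v0=D4 v1=A4 (P5)
bar 3: v0=E4 v1=B4 (P5)
bar 4: v0=E4 v1=C5 (m6)
bar 5: v0=G3 v1=E4 (M6)
bar 6: v0=A3 v1=A4 (P8)
  R2 @ bar2.0: B3/G4 m6 -> D4/A4 P5 similar
  R2 @ bar3.0: D4/F4 m3 -> E4/B4 P5 similar
  R7 @ bar3.0: F4->B4 leap 6st
  R2 @ bar6.0: G3/B3 M3 -> A3/A4 P8 similar
  R7 @ bar6.0: B3->A4 leap 10st

No (5 violations)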